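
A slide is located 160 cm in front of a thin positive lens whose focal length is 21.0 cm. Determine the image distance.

Thin-lens equation: 1/s_i = 1/f − 1/s_o = 1/(21.00) − 1/(160) = 0.04762 − 0.006250 = 0.04137, so s_i = 24.2 cm.
The image is real, inverted and reduced, on the far side of the lens.

24.2 cm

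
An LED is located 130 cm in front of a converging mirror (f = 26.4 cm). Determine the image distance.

Mirror equation: 1/s_i = 1/f − 1/s_o = 1/(26.40) − 1/(130) = 0.03788 − 0.007692 = 0.03019, so s_i = 33.1 cm.
The image is real, inverted and reduced, in front of the mirror.

33.1 cm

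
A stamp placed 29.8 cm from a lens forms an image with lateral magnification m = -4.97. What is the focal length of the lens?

m = −d_i/d_o ⇒ d_i = −m·d_o = −(-4.97)·(29.8) = 148.1 cm.
1/f = 1/d_o + 1/d_i = 1/(29.8) + 1/(148.1) = 0.04031, so f = 24.8 cm.
Since f is positive, the lens is converging.

f = 24.8 cm (converging)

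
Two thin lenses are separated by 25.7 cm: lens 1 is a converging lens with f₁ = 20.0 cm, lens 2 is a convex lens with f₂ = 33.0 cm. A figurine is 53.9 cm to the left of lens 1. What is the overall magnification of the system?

m = -0.498

Lens 1: 1/d_i1 = 1/(20.0) − 1/(53.9) = 0.03145, so d_i1 = 31.80 cm; m₁ = −d_i1/d_o1 = -0.5900.
d_o2 = 25.7 − (31.80) = -6.100 cm (virtual object).
Lens 2: 1/d_i2 = 1/(33.0) − 1/(-6.100) = 0.1942, so d_i2 = 5.148 cm; m₂ = −d_i2/d_o2 = +0.8440.
m = m₁·m₂ = (-0.5900)(+0.8440) = -0.498.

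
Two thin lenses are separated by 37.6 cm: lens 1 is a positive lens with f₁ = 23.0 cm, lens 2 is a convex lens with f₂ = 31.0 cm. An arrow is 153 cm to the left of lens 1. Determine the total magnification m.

m = -0.268

Lens 1: 1/d_i1 = 1/(23.0) − 1/(153) = 0.03694, so d_i1 = 27.07 cm; m₁ = −d_i1/d_o1 = -0.1769.
d_o2 = 37.6 − (27.07) = 10.53 cm.
Lens 2: 1/d_i2 = 1/(31.0) − 1/(10.53) = -0.06271, so d_i2 = -15.95 cm; m₂ = −d_i2/d_o2 = +1.514.
m = m₁·m₂ = (-0.1769)(+1.514) = -0.268.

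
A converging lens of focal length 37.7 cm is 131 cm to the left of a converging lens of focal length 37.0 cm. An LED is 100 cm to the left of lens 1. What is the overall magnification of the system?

Lens 1: 1/d_i1 = 1/(37.7) − 1/(100) = 0.01653, so d_i1 = 60.51 cm; m₁ = −d_i1/d_o1 = -0.6051.
d_o2 = 131 − (60.51) = 70.49 cm.
Lens 2: 1/d_i2 = 1/(37.0) − 1/(70.49) = 0.01284, so d_i2 = 77.88 cm; m₂ = −d_i2/d_o2 = -1.105.
m = m₁·m₂ = (-0.6051)(-1.105) = +0.669.

m = +0.669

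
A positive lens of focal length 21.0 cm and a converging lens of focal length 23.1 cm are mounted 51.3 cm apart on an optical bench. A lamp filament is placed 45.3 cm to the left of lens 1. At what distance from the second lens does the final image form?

Lens 1: 1/d_i1 = 1/f₁ − 1/d_o1 = 1/(21.0) − 1/(45.3) = 0.02554, so d_i1 = 39.15 cm.
The intermediate image is 39.15 cm to the right of lens 1, which is 51.3 − (39.15) = 12.15 cm to the left of lens 2, so d_o2 = +12.15 cm.
Lens 2: 1/d_i2 = 1/f₂ − 1/d_o2 = 1/(23.1) − 1/(12.15) = -0.03901, so d_i2 = -25.6 cm.
The final image is virtual, 25.6 cm to the left of lens 2 (overall magnification ≈ -1.8).

25.6 cm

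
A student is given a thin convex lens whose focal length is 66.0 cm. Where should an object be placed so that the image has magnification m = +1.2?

m = −d_i/d_o ⇒ d_i = −m·d_o.
1/f = 1/d_o + 1/d_i = 1/d_o − 1/(m·d_o) = (1 − 1/m)/d_o, so d_o = f(1 − 1/m) = (66.00)(1 − 1/(+1.2)) = 11.0 cm.

11.0 cm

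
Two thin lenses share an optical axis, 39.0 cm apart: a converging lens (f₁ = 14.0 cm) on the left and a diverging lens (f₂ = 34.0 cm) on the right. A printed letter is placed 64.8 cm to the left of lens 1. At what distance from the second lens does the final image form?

13.0 cm

Lens 1: 1/d_i1 = 1/f₁ − 1/d_o1 = 1/(14.0) − 1/(64.8) = 0.05600, so d_i1 = 17.86 cm.
The intermediate image is 17.86 cm to the right of lens 1, which is 39.0 − (17.86) = 21.14 cm to the left of lens 2, so d_o2 = +21.14 cm.
Lens 2 is diverging, so f₂ = −34.0 cm.
Lens 2: 1/d_i2 = 1/f₂ − 1/d_o2 = 1/(-34.0) − 1/(21.14) = -0.07672, so d_i2 = -13.0 cm.
The final image is virtual, 13.0 cm to the left of lens 2 (overall magnification ≈ -0.17).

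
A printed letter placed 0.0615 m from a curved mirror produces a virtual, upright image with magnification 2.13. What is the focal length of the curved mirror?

m = −d_i/d_o ⇒ d_i = −m·d_o = −(+2.13)·(0.0615) = -0.1310 m.
1/f = 1/d_o + 1/d_i = 1/(0.0615) + 1/(-0.1310) = 8.627, so f = 0.116 m.
Since f is positive, the curved mirror is concave.

f = 0.116 m (concave)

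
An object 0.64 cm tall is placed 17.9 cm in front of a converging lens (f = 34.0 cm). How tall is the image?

1/d_i = 1/f − 1/d_o = 1/(34.00) − 1/(17.9) = -0.02645, so d_i = -37.80 cm.
m = −d_i/d_o = +2.112.
|h_i| = |m|·h_o = 2.112 × 0.64 = 1.35 cm. The image is virtual, upright and enlarged, on the same side as the object.

1.35 cm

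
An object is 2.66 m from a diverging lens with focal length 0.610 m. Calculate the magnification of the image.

For a diverging lens, f = -0.610 m.
1/d_i = 1/f − 1/d_o = 1/(-0.6100) − 1/(2.66) = -2.015, so d_i = -0.4962 m.
m = −d_i/d_o = −(-0.4962)/(2.66) = +0.187.
The image is virtual, upright and reduced, on the same side as the object.

m = +0.187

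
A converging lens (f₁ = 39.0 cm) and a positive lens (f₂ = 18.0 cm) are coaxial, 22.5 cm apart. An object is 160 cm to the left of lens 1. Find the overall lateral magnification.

m = -0.123

Lens 1: 1/d_i1 = 1/(39.0) − 1/(160) = 0.01939, so d_i1 = 51.57 cm; m₁ = −d_i1/d_o1 = -0.3223.
d_o2 = 22.5 − (51.57) = -29.07 cm (virtual object).
Lens 2: 1/d_i2 = 1/(18.0) − 1/(-29.07) = 0.08996, so d_i2 = 11.12 cm; m₂ = −d_i2/d_o2 = +0.3824.
m = m₁·m₂ = (-0.3223)(+0.3824) = -0.123.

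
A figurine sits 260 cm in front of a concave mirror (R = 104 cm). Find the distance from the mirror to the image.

65.0 cm

f = R/2 = 104/2 = 52.00 cm.
Mirror equation: 1/q = 1/f − 1/p = 1/(52.00) − 1/(260) = 0.01923 − 0.003846 = 0.01538, so q = 65.0 cm.
The image is real, inverted and reduced, in front of the mirror.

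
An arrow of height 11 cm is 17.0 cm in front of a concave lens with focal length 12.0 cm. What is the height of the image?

For a concave lens, f = -12.0 cm.
1/d_i = 1/f − 1/d_o = 1/(-12.00) − 1/(17.0) = -0.1422, so d_i = -7.034 cm.
m = −d_i/d_o = +0.4138.
|h_i| = |m|·h_o = 0.4138 × 11 = 4.55 cm. The image is virtual, upright and reduced, on the same side as the object.

4.55 cm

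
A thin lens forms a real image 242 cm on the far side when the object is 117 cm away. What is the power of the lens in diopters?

P = +1.27 D

d_i = +242 cm.
1/f = 1/d_o + 1/d_i = 1/(117) + 1/(242) = 0.01268 cm⁻¹.
f = 78.87 cm = 0.7887 m, so P = 1/f = +1.27 D.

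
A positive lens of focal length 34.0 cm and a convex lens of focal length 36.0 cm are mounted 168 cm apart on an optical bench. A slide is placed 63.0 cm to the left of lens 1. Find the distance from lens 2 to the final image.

58.3 cm

Lens 1: 1/d_i1 = 1/f₁ − 1/d_o1 = 1/(34.0) − 1/(63.0) = 0.01354, so d_i1 = 73.86 cm.
The intermediate image is 73.86 cm to the right of lens 1, which is 168 − (73.86) = 94.14 cm to the left of lens 2, so d_o2 = +94.14 cm.
Lens 2: 1/d_i2 = 1/f₂ − 1/d_o2 = 1/(36.0) − 1/(94.14) = 0.01716, so d_i2 = 58.3 cm.
The final image is real, 58.3 cm to the right of lens 2 (overall magnification ≈ 0.73).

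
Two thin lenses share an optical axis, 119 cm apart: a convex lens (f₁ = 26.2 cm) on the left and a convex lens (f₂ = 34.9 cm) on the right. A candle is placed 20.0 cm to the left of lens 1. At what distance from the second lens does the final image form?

42.1 cm

Lens 1: 1/d_i1 = 1/f₁ − 1/d_o1 = 1/(26.2) − 1/(20.0) = -0.01183, so d_i1 = -84.52 cm.
The intermediate image is 84.52 cm to the left of lens 1 (virtual), which is 119 − (-84.52) = 203.5 cm to the left of lens 2, so d_o2 = +203.5 cm.
Lens 2: 1/d_i2 = 1/f₂ − 1/d_o2 = 1/(34.9) − 1/(203.5) = 0.02374, so d_i2 = 42.1 cm.
The final image is real, 42.1 cm to the right of lens 2 (overall magnification ≈ -0.87).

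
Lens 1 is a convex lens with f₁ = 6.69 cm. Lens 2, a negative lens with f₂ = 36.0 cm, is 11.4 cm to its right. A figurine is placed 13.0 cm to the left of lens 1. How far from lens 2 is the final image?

Lens 1: 1/d_i1 = 1/f₁ − 1/d_o1 = 1/(6.69) − 1/(13.0) = 0.07255, so d_i1 = 13.78 cm.
The intermediate image is 13.78 cm to the right of lens 1, which lies 2.380 cm to the right of lens 2 — a virtual object — so d_o2 = −2.380 cm.
Lens 2 is diverging, so f₂ = −36.0 cm.
Lens 2: 1/d_i2 = 1/f₂ − 1/d_o2 = 1/(-36.0) − 1/(-2.380) = 0.3924, so d_i2 = 2.55 cm.
The final image is real, 2.55 cm to the right of lens 2 (overall magnification ≈ -1.1).

2.55 cm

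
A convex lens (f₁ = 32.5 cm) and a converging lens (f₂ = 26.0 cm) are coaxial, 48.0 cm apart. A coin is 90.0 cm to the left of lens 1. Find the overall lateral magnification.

Lens 1: 1/d_i1 = 1/(32.5) − 1/(90.0) = 0.01966, so d_i1 = 50.87 cm; m₁ = −d_i1/d_o1 = -0.5652.
d_o2 = 48.0 − (50.87) = -2.870 cm (virtual object).
Lens 2: 1/d_i2 = 1/(26.0) − 1/(-2.870) = 0.3869, so d_i2 = 2.585 cm; m₂ = −d_i2/d_o2 = +0.9006.
m = m₁·m₂ = (-0.5652)(+0.9006) = -0.509.

m = -0.509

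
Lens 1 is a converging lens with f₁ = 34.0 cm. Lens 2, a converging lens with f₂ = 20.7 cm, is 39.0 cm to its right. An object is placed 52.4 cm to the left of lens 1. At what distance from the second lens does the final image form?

Lens 1: 1/d_i1 = 1/f₁ − 1/d_o1 = 1/(34.0) − 1/(52.4) = 0.01033, so d_i1 = 96.83 cm.
The intermediate image is 96.83 cm to the right of lens 1, which lies 57.83 cm to the right of lens 2 — a virtual object — so d_o2 = −57.83 cm.
Lens 2: 1/d_i2 = 1/f₂ − 1/d_o2 = 1/(20.7) − 1/(-57.83) = 0.06560, so d_i2 = 15.2 cm.
The final image is real, 15.2 cm to the right of lens 2 (overall magnification ≈ -0.49).

15.2 cm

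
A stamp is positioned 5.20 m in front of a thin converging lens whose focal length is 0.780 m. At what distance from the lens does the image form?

0.918 m

Lens equation: 1/v = 1/f − 1/u = 1/(0.7800) − 1/(5.20) = 1.282 − 0.1923 = 1.090, so v = 0.918 m.
The image is real, inverted and reduced, on the far side of the lens.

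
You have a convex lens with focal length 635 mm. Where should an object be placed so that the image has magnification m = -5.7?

m = −d_i/d_o ⇒ d_i = −m·d_o.
1/f = 1/d_o + 1/d_i = 1/d_o − 1/(m·d_o) = (1 − 1/m)/d_o, so d_o = f(1 − 1/m) = (635.0)(1 − 1/(-5.7)) = 746 mm.

746 mm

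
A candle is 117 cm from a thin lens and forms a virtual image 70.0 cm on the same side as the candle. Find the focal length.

f = -174 cm (diverging)

Virtual image ⇒ d_i = −70.0 cm.
1/f = 1/d_o + 1/d_i = 1/(117) + 1/(-70.0) = -0.005739, so f = -174 cm.
Since f is negative, the thin lens is diverging.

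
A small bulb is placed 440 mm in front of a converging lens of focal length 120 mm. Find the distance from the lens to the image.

Lens equation: 1/d_i = 1/f − 1/d_o = 1/(120.0) − 1/(440) = 0.008333 − 0.002273 = 0.006061, so d_i = 165 mm.
The image is real, inverted and reduced, on the far side of the lens.

165 mm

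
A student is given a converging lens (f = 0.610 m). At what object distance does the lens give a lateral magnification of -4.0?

0.763 m

m = −d_i/d_o ⇒ d_i = −m·d_o.
1/f = 1/d_o + 1/d_i = 1/d_o − 1/(m·d_o) = (1 − 1/m)/d_o, so d_o = f(1 − 1/m) = (0.6100)(1 − 1/(-4.0)) = 0.763 m.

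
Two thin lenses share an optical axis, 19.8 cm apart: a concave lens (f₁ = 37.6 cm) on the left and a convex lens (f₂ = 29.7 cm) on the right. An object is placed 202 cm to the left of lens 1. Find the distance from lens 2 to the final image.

70.2 cm

Lens 1 is diverging, so f₁ = −37.6 cm.
Lens 1: 1/d_i1 = 1/f₁ − 1/d_o1 = 1/(-37.6) − 1/(202) = -0.03155, so d_i1 = -31.70 cm.
The intermediate image is 31.70 cm to the left of lens 1 (virtual), which is 19.8 − (-31.70) = 51.50 cm to the left of lens 2, so d_o2 = +51.50 cm.
Lens 2: 1/d_i2 = 1/f₂ − 1/d_o2 = 1/(29.7) − 1/(51.50) = 0.01425, so d_i2 = 70.2 cm.
The final image is real, 70.2 cm to the right of lens 2 (overall magnification ≈ -0.21).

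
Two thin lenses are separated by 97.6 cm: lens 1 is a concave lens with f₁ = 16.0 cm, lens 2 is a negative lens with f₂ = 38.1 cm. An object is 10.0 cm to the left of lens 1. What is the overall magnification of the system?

f₁ = −16.0 cm (diverging).
Lens 1: 1/d_i1 = 1/(-16.0) − 1/(10.0) = -0.1625, so d_i1 = -6.154 cm; m₁ = −d_i1/d_o1 = +0.6154.
d_o2 = 97.6 − (-6.154) = 103.8 cm.
f₂ = −38.1 cm (diverging).
Lens 2: 1/d_i2 = 1/(-38.1) − 1/(103.8) = -0.03588, so d_i2 = -27.87 cm; m₂ = −d_i2/d_o2 = +0.2685.
m = m₁·m₂ = (+0.6154)(+0.2685) = +0.165.

m = +0.165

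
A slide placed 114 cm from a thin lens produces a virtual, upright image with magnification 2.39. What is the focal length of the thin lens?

m = −d_i/d_o ⇒ d_i = −m·d_o = −(+2.39)·(114) = -272.5 cm.
1/f = 1/d_o + 1/d_i = 1/(114) + 1/(-272.5) = 0.005102, so f = 196 cm.
Since f is positive, the thin lens is converging.

f = 196 cm (converging)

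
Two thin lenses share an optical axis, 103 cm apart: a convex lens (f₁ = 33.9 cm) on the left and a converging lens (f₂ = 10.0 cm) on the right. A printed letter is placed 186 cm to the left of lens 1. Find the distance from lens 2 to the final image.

11.9 cm

Lens 1: 1/d_i1 = 1/f₁ − 1/d_o1 = 1/(33.9) − 1/(186) = 0.02412, so d_i1 = 41.46 cm.
The intermediate image is 41.46 cm to the right of lens 1, which is 103 − (41.46) = 61.54 cm to the left of lens 2, so d_o2 = +61.54 cm.
Lens 2: 1/d_i2 = 1/f₂ − 1/d_o2 = 1/(10.0) − 1/(61.54) = 0.08375, so d_i2 = 11.9 cm.
The final image is real, 11.9 cm to the right of lens 2 (overall magnification ≈ 0.043).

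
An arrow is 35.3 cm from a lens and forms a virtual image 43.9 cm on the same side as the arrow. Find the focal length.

Virtual image ⇒ d_i = −43.9 cm.
1/f = 1/d_o + 1/d_i = 1/(35.3) + 1/(-43.9) = 0.005550, so f = 180 cm.
Since f is positive, the lens is converging.

f = 180 cm (converging)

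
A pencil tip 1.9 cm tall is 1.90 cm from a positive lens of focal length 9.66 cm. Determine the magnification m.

m = +1.24

1/d_i = 1/f − 1/d_o = 1/(9.660) − 1/(1.90) = -0.4228, so d_i = -2.365 cm.
m = −d_i/d_o = −(-2.365)/(1.90) = +1.24.
The image is virtual, upright and enlarged, on the same side as the object.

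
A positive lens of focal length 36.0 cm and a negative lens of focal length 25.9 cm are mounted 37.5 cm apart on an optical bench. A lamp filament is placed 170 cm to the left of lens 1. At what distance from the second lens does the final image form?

Lens 1: 1/d_i1 = 1/f₁ − 1/d_o1 = 1/(36.0) − 1/(170) = 0.02190, so d_i1 = 45.67 cm.
The intermediate image is 45.67 cm to the right of lens 1, which lies 8.170 cm to the right of lens 2 — a virtual object — so d_o2 = −8.170 cm.
Lens 2 is diverging, so f₂ = −25.9 cm.
Lens 2: 1/d_i2 = 1/f₂ − 1/d_o2 = 1/(-25.9) − 1/(-8.170) = 0.08379, so d_i2 = 11.9 cm.
The final image is real, 11.9 cm to the right of lens 2 (overall magnification ≈ -0.39).

11.9 cm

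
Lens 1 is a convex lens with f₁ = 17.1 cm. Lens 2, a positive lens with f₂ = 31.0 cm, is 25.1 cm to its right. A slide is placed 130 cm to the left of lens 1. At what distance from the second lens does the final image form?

6.55 cm

Lens 1: 1/d_i1 = 1/f₁ − 1/d_o1 = 1/(17.1) − 1/(130) = 0.05079, so d_i1 = 19.69 cm.
The intermediate image is 19.69 cm to the right of lens 1, which is 25.1 − (19.69) = 5.410 cm to the left of lens 2, so d_o2 = +5.410 cm.
Lens 2: 1/d_i2 = 1/f₂ − 1/d_o2 = 1/(31.0) − 1/(5.410) = -0.1526, so d_i2 = -6.55 cm.
The final image is virtual, 6.55 cm to the left of lens 2 (overall magnification ≈ -0.18).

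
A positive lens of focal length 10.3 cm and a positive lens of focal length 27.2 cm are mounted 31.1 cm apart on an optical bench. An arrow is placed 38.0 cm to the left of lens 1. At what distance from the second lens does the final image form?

Lens 1: 1/d_i1 = 1/f₁ − 1/d_o1 = 1/(10.3) − 1/(38.0) = 0.07077, so d_i1 = 14.13 cm.
The intermediate image is 14.13 cm to the right of lens 1, which is 31.1 − (14.13) = 16.97 cm to the left of lens 2, so d_o2 = +16.97 cm.
Lens 2: 1/d_i2 = 1/f₂ − 1/d_o2 = 1/(27.2) − 1/(16.97) = -0.02216, so d_i2 = -45.1 cm.
The final image is virtual, 45.1 cm to the left of lens 2 (overall magnification ≈ -0.99).

45.1 cm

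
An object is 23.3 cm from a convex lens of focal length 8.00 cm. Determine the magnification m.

1/d_i = 1/f − 1/d_o = 1/(8.000) − 1/(23.3) = 0.08208, so d_i = 12.18 cm.
m = −d_i/d_o = −(12.18)/(23.3) = -0.523.
The image is real, inverted and reduced, on the far side of the lens.

m = -0.523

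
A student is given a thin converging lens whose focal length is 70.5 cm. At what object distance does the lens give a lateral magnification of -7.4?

80.0 cm

m = −d_i/d_o ⇒ d_i = −m·d_o.
1/f = 1/d_o + 1/d_i = 1/d_o − 1/(m·d_o) = (1 − 1/m)/d_o, so d_o = f(1 − 1/m) = (70.50)(1 − 1/(-7.4)) = 80.0 cm.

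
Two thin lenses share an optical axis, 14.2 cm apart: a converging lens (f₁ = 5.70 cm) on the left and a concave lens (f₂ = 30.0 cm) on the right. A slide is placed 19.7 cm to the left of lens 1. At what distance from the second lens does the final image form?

Lens 1: 1/d_i1 = 1/f₁ − 1/d_o1 = 1/(5.70) − 1/(19.7) = 0.1247, so d_i1 = 8.021 cm.
The intermediate image is 8.021 cm to the right of lens 1, which is 14.2 − (8.021) = 6.179 cm to the left of lens 2, so d_o2 = +6.179 cm.
Lens 2 is diverging, so f₂ = −30.0 cm.
Lens 2: 1/d_i2 = 1/f₂ − 1/d_o2 = 1/(-30.0) − 1/(6.179) = -0.1952, so d_i2 = -5.12 cm.
The final image is virtual, 5.12 cm to the left of lens 2 (overall magnification ≈ -0.34).

5.12 cm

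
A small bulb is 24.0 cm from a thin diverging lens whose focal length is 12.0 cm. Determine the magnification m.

m = +0.333

For a diverging lens, f = -12.0 cm.
1/d_i = 1/f − 1/d_o = 1/(-12.00) − 1/(24.0) = -0.1250, so d_i = -8.000 cm.
m = −d_i/d_o = −(-8.000)/(24.0) = +0.333.
The image is virtual, upright and reduced, on the same side as the object.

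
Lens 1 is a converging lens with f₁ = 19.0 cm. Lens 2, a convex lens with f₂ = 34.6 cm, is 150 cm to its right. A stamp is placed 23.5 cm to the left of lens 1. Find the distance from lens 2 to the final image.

Lens 1: 1/d_i1 = 1/f₁ − 1/d_o1 = 1/(19.0) − 1/(23.5) = 0.01008, so d_i1 = 99.22 cm.
The intermediate image is 99.22 cm to the right of lens 1, which is 150 − (99.22) = 50.78 cm to the left of lens 2, so d_o2 = +50.78 cm.
Lens 2: 1/d_i2 = 1/f₂ − 1/d_o2 = 1/(34.6) − 1/(50.78) = 0.009209, so d_i2 = 109 cm.
The final image is real, 109 cm to the right of lens 2 (overall magnification ≈ 9.0).

109 cm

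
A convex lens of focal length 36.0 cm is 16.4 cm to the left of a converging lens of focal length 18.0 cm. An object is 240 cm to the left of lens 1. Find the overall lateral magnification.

Lens 1: 1/d_i1 = 1/(36.0) − 1/(240) = 0.02361, so d_i1 = 42.35 cm; m₁ = −d_i1/d_o1 = -0.1765.
d_o2 = 16.4 − (42.35) = -25.95 cm (virtual object).
Lens 2: 1/d_i2 = 1/(18.0) − 1/(-25.95) = 0.09409, so d_i2 = 10.63 cm; m₂ = −d_i2/d_o2 = +0.4096.
m = m₁·m₂ = (-0.1765)(+0.4096) = -0.0723.

m = -0.0723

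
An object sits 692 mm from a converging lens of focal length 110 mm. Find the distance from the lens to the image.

131 mm

Thin-lens equation: 1/d_i = 1/f − 1/d_o = 1/(110.0) − 1/(692) = 0.009091 − 0.001445 = 0.007646, so d_i = 131 mm.
The image is real, inverted and reduced, on the far side of the lens.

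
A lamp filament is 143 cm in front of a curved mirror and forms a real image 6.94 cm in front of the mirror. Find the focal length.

f = 6.62 cm (concave)

Real image ⇒ d_i = +6.94 cm.
1/f = 1/d_o + 1/d_i = 1/(143) + 1/(6.94) = 0.1511, so f = 6.62 cm.
Since f is positive, the curved mirror is concave.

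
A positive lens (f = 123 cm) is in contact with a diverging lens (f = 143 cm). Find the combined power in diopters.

P = +0.114 D

P₁ = 1/f₁ = 1/(1.23 m) = +0.8130 D; P₂ = 1/f₂ = 1/(-1.43 m) = -0.6993 D.
For thin lenses in contact, P = P₁ + P₂ = (+0.8130) + (-0.6993) = +0.114 D.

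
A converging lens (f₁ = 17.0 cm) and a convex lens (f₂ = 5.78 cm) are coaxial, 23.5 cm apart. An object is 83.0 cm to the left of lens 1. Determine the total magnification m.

m = -0.407

Lens 1: 1/d_i1 = 1/(17.0) − 1/(83.0) = 0.04678, so d_i1 = 21.38 cm; m₁ = −d_i1/d_o1 = -0.2576.
d_o2 = 23.5 − (21.38) = 2.120 cm.
Lens 2: 1/d_i2 = 1/(5.78) − 1/(2.120) = -0.2987, so d_i2 = -3.348 cm; m₂ = −d_i2/d_o2 = +1.579.
m = m₁·m₂ = (-0.2576)(+1.579) = -0.407.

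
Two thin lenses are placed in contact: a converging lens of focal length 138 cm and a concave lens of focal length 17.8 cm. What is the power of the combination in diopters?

P = -4.89 D

P₁ = 1/f₁ = 1/(1.38 m) = +0.7246 D; P₂ = 1/f₂ = 1/(-0.178 m) = -5.618 D.
For thin lenses in contact, P = P₁ + P₂ = (+0.7246) + (-5.618) = -4.89 D.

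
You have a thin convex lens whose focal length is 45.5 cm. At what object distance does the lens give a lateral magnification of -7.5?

51.6 cm

m = −d_i/d_o ⇒ d_i = −m·d_o.
1/f = 1/d_o + 1/d_i = 1/d_o − 1/(m·d_o) = (1 − 1/m)/d_o, so d_o = f(1 − 1/m) = (45.50)(1 − 1/(-7.5)) = 51.6 cm.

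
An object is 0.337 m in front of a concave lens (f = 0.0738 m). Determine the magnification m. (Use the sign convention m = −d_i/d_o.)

For a concave lens, f = -0.0738 m.
1/d_i = 1/f − 1/d_o = 1/(-0.07380) − 1/(0.337) = -16.52, so d_i = -0.06054 m.
m = −d_i/d_o = −(-0.06054)/(0.337) = +0.180.
The image is virtual, upright and reduced, on the same side as the object.

m = +0.180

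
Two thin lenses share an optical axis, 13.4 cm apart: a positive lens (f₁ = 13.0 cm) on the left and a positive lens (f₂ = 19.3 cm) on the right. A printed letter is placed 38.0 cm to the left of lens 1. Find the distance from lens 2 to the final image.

Lens 1: 1/d_i1 = 1/f₁ − 1/d_o1 = 1/(13.0) − 1/(38.0) = 0.05061, so d_i1 = 19.76 cm.
The intermediate image is 19.76 cm to the right of lens 1, which lies 6.360 cm to the right of lens 2 — a virtual object — so d_o2 = −6.360 cm.
Lens 2: 1/d_i2 = 1/f₂ − 1/d_o2 = 1/(19.3) − 1/(-6.360) = 0.2090, so d_i2 = 4.78 cm.
The final image is real, 4.78 cm to the right of lens 2 (overall magnification ≈ -0.39).

4.78 cm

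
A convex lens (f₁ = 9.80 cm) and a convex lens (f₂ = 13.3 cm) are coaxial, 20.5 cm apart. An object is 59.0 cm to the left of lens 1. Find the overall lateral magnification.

m = -0.582

Lens 1: 1/d_i1 = 1/(9.80) − 1/(59.0) = 0.08509, so d_i1 = 11.75 cm; m₁ = −d_i1/d_o1 = -0.1992.
d_o2 = 20.5 − (11.75) = 8.750 cm.
Lens 2: 1/d_i2 = 1/(13.3) − 1/(8.750) = -0.03910, so d_i2 = -25.58 cm; m₂ = −d_i2/d_o2 = +2.923.
m = m₁·m₂ = (-0.1992)(+2.923) = -0.582.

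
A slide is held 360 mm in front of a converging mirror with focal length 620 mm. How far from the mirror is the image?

Mirror equation: 1/s_i = 1/f − 1/s_o = 1/(620.0) − 1/(360) = 0.001613 − 0.002778 = -0.001165, so s_i = -858 mm.
The image is virtual, upright and enlarged, behind the mirror.

858 mm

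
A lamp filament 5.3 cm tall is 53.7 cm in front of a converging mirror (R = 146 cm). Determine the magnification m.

m = +3.78

f = R/2 = 146/2 = 73.00 cm.
1/d_i = 1/f − 1/d_o = 1/(73.00) − 1/(53.7) = -0.004923, so d_i = -203.1 cm.
m = −d_i/d_o = −(-203.1)/(53.7) = +3.78.
The image is virtual, upright and enlarged, behind the mirror.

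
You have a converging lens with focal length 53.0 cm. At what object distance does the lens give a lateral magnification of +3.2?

m = −d_i/d_o ⇒ d_i = −m·d_o.
1/f = 1/d_o + 1/d_i = 1/d_o − 1/(m·d_o) = (1 − 1/m)/d_o, so d_o = f(1 − 1/m) = (53.00)(1 − 1/(+3.2)) = 36.4 cm.

36.4 cm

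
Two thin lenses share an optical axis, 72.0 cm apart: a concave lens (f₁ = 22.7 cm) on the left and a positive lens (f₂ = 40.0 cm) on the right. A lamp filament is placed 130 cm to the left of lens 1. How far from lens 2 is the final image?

Lens 1 is diverging, so f₁ = −22.7 cm.
Lens 1: 1/d_i1 = 1/f₁ − 1/d_o1 = 1/(-22.7) − 1/(130) = -0.05175, so d_i1 = -19.33 cm.
The intermediate image is 19.33 cm to the left of lens 1 (virtual), which is 72.0 − (-19.33) = 91.33 cm to the left of lens 2, so d_o2 = +91.33 cm.
Lens 2: 1/d_i2 = 1/f₂ − 1/d_o2 = 1/(40.0) − 1/(91.33) = 0.01405, so d_i2 = 71.2 cm.
The final image is real, 71.2 cm to the right of lens 2 (overall magnification ≈ -0.12).

71.2 cm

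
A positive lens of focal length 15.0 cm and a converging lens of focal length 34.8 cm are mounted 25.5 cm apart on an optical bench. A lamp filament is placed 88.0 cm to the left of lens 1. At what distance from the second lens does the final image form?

Lens 1: 1/d_i1 = 1/f₁ − 1/d_o1 = 1/(15.0) − 1/(88.0) = 0.05530, so d_i1 = 18.08 cm.
The intermediate image is 18.08 cm to the right of lens 1, which is 25.5 − (18.08) = 7.420 cm to the left of lens 2, so d_o2 = +7.420 cm.
Lens 2: 1/d_i2 = 1/f₂ − 1/d_o2 = 1/(34.8) − 1/(7.420) = -0.1060, so d_i2 = -9.43 cm.
The final image is virtual, 9.43 cm to the left of lens 2 (overall magnification ≈ -0.26).

9.43 cm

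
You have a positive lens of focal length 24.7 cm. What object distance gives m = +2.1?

12.9 cm

m = −d_i/d_o ⇒ d_i = −m·d_o.
1/f = 1/d_o + 1/d_i = 1/d_o − 1/(m·d_o) = (1 − 1/m)/d_o, so d_o = f(1 − 1/m) = (24.70)(1 − 1/(+2.1)) = 12.9 cm.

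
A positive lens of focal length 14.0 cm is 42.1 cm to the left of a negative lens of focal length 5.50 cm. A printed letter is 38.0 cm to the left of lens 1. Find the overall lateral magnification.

Lens 1: 1/d_i1 = 1/(14.0) − 1/(38.0) = 0.04511, so d_i1 = 22.17 cm; m₁ = −d_i1/d_o1 = -0.5834.
d_o2 = 42.1 − (22.17) = 19.93 cm.
f₂ = −5.50 cm (diverging).
Lens 2: 1/d_i2 = 1/(-5.50) − 1/(19.93) = -0.2320, so d_i2 = -4.310 cm; m₂ = −d_i2/d_o2 = +0.2163.
m = m₁·m₂ = (-0.5834)(+0.2163) = -0.126.

m = -0.126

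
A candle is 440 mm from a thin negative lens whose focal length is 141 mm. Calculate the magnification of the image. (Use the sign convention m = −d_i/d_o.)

m = +0.243

For a negative lens, f = -141 mm.
1/d_i = 1/f − 1/d_o = 1/(-141.0) − 1/(440) = -0.009365, so d_i = -106.8 mm.
m = −d_i/d_o = −(-106.8)/(440) = +0.243.
The image is virtual, upright and reduced, on the same side as the object.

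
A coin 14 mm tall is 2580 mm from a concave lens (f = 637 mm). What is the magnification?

m = +0.198

For a concave lens, f = -637 mm.
1/d_i = 1/f − 1/d_o = 1/(-637.0) − 1/(2580) = -0.001957, so d_i = -510.9 mm.
m = −d_i/d_o = −(-510.9)/(2580) = +0.198.
The image is virtual, upright and reduced, on the same side as the object.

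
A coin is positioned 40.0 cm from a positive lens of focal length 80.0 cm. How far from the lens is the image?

80.0 cm

Lens equation: 1/v = 1/f − 1/u = 1/(80.00) − 1/(40.0) = 0.01250 − 0.02500 = -0.01250, so v = -80.0 cm.
The image is virtual, upright and enlarged, on the same side as the object.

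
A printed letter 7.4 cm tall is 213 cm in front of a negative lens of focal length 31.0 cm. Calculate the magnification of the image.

For a negative lens, f = -31.0 cm.
1/d_i = 1/f − 1/d_o = 1/(-31.00) − 1/(213) = -0.03695, so d_i = -27.06 cm.
m = −d_i/d_o = −(-27.06)/(213) = +0.127.
The image is virtual, upright and reduced, on the same side as the object.

m = +0.127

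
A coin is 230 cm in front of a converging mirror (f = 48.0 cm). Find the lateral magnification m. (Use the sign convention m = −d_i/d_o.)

1/d_i = 1/f − 1/d_o = 1/(48.00) − 1/(230) = 0.01649, so d_i = 60.66 cm.
m = −d_i/d_o = −(60.66)/(230) = -0.264.
The image is real, inverted and reduced, in front of the mirror.

m = -0.264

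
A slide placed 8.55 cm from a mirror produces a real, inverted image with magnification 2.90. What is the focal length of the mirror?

f = 6.36 cm (concave)

m = −d_i/d_o ⇒ d_i = −m·d_o = −(-2.90)·(8.55) = 24.80 cm.
1/f = 1/d_o + 1/d_i = 1/(8.55) + 1/(24.80) = 0.1573, so f = 6.36 cm.
Since f is positive, the mirror is concave.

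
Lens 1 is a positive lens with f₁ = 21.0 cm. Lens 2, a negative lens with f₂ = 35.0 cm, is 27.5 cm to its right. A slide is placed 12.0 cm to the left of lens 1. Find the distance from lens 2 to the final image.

21.5 cm

Lens 1: 1/d_i1 = 1/f₁ − 1/d_o1 = 1/(21.0) − 1/(12.0) = -0.03571, so d_i1 = -28.00 cm.
The intermediate image is 28.00 cm to the left of lens 1 (virtual), which is 27.5 − (-28.00) = 55.50 cm to the left of lens 2, so d_o2 = +55.50 cm.
Lens 2 is diverging, so f₂ = −35.0 cm.
Lens 2: 1/d_i2 = 1/f₂ − 1/d_o2 = 1/(-35.0) − 1/(55.50) = -0.04659, so d_i2 = -21.5 cm.
The final image is virtual, 21.5 cm to the left of lens 2 (overall magnification ≈ 0.90).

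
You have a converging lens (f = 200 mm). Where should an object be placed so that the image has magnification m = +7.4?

173 mm

m = −d_i/d_o ⇒ d_i = −m·d_o.
1/f = 1/d_o + 1/d_i = 1/d_o − 1/(m·d_o) = (1 − 1/m)/d_o, so d_o = f(1 − 1/m) = (200.0)(1 − 1/(+7.4)) = 173 mm.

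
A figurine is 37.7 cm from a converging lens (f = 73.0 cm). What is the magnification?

m = +2.07

1/d_i = 1/f − 1/d_o = 1/(73.00) − 1/(37.7) = -0.01283, so d_i = -77.96 cm.
m = −d_i/d_o = −(-77.96)/(37.7) = +2.07.
The image is virtual, upright and enlarged, on the same side as the object.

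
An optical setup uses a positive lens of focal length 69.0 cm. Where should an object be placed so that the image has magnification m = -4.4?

m = −d_i/d_o ⇒ d_i = −m·d_o.
1/f = 1/d_o + 1/d_i = 1/d_o − 1/(m·d_o) = (1 − 1/m)/d_o, so d_o = f(1 − 1/m) = (69.00)(1 − 1/(-4.4)) = 84.7 cm.

84.7 cm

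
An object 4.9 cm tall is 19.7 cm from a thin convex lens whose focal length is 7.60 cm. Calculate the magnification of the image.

1/d_i = 1/f − 1/d_o = 1/(7.600) − 1/(19.7) = 0.08082, so d_i = 12.37 cm.
m = −d_i/d_o = −(12.37)/(19.7) = -0.628.
The image is real, inverted and reduced, on the far side of the lens.

m = -0.628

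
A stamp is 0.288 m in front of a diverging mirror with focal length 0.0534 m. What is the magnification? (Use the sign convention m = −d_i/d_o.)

For a diverging mirror, f = -0.0534 m.
1/d_i = 1/f − 1/d_o = 1/(-0.05340) − 1/(0.288) = -22.20, so d_i = -0.04505 m.
m = −d_i/d_o = −(-0.04505)/(0.288) = +0.156.
The image is virtual, upright and reduced, behind the mirror.

m = +0.156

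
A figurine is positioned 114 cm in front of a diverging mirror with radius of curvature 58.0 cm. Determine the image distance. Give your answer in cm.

f = R/2 = 58.0/2 = 29.00 cm; for a diverging mirror, f = -29.00 cm.
Mirror equation: 1/v = 1/f − 1/u = 1/(-29.00) − 1/(114) = -0.03448 − 0.008772 = -0.04325, so v = -23.1 cm.
The image is virtual, upright and reduced, behind the mirror.

23.1 cm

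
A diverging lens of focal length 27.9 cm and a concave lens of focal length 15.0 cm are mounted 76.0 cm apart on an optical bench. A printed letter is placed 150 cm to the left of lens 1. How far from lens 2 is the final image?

Lens 1 is diverging, so f₁ = −27.9 cm.
Lens 1: 1/d_i1 = 1/f₁ − 1/d_o1 = 1/(-27.9) − 1/(150) = -0.04251, so d_i1 = -23.52 cm.
The intermediate image is 23.52 cm to the left of lens 1 (virtual), which is 76.0 − (-23.52) = 99.52 cm to the left of lens 2, so d_o2 = +99.52 cm.
Lens 2 is diverging, so f₂ = −15.0 cm.
Lens 2: 1/d_i2 = 1/f₂ − 1/d_o2 = 1/(-15.0) − 1/(99.52) = -0.07671, so d_i2 = -13.0 cm.
The final image is virtual, 13.0 cm to the left of lens 2 (overall magnification ≈ 0.021).

13.0 cm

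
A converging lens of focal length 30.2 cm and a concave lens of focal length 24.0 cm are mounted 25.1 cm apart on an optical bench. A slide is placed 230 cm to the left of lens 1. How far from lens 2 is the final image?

Lens 1: 1/d_i1 = 1/f₁ − 1/d_o1 = 1/(30.2) − 1/(230) = 0.02876, so d_i1 = 34.76 cm.
The intermediate image is 34.76 cm to the right of lens 1, which lies 9.660 cm to the right of lens 2 — a virtual object — so d_o2 = −9.660 cm.
Lens 2 is diverging, so f₂ = −24.0 cm.
Lens 2: 1/d_i2 = 1/f₂ − 1/d_o2 = 1/(-24.0) − 1/(-9.660) = 0.06185, so d_i2 = 16.2 cm.
The final image is real, 16.2 cm to the right of lens 2 (overall magnification ≈ -0.25).

16.2 cm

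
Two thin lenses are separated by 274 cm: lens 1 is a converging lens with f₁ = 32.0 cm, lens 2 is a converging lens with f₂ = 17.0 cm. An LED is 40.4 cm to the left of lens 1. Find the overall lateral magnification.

Lens 1: 1/d_i1 = 1/(32.0) − 1/(40.4) = 0.006498, so d_i1 = 153.9 cm; m₁ = −d_i1/d_o1 = -3.809.
d_o2 = 274 − (153.9) = 120.1 cm.
Lens 2: 1/d_i2 = 1/(17.0) − 1/(120.1) = 0.05050, so d_i2 = 19.80 cm; m₂ = −d_i2/d_o2 = -0.1649.
m = m₁·m₂ = (-3.809)(-0.1649) = +0.628.

m = +0.628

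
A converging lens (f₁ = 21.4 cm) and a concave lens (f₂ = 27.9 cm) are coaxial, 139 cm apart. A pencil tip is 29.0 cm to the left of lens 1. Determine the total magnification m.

Lens 1: 1/d_i1 = 1/(21.4) − 1/(29.0) = 0.01225, so d_i1 = 81.66 cm; m₁ = −d_i1/d_o1 = -2.816.
d_o2 = 139 − (81.66) = 57.34 cm.
f₂ = −27.9 cm (diverging).
Lens 2: 1/d_i2 = 1/(-27.9) − 1/(57.34) = -0.05328, so d_i2 = -18.77 cm; m₂ = −d_i2/d_o2 = +0.3273.
m = m₁·m₂ = (-2.816)(+0.3273) = -0.922.

m = -0.922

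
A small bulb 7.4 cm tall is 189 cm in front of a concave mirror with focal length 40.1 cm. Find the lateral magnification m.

m = -0.269

1/d_i = 1/f − 1/d_o = 1/(40.10) − 1/(189) = 0.01965, so d_i = 50.90 cm.
m = −d_i/d_o = −(50.90)/(189) = -0.269.
The image is real, inverted and reduced, in front of the mirror.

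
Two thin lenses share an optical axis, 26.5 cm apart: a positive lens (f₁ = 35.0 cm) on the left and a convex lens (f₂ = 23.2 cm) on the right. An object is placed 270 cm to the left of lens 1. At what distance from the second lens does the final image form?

Lens 1: 1/d_i1 = 1/f₁ − 1/d_o1 = 1/(35.0) − 1/(270) = 0.02487, so d_i1 = 40.21 cm.
The intermediate image is 40.21 cm to the right of lens 1, which lies 13.71 cm to the right of lens 2 — a virtual object — so d_o2 = −13.71 cm.
Lens 2: 1/d_i2 = 1/f₂ − 1/d_o2 = 1/(23.2) − 1/(-13.71) = 0.1160, so d_i2 = 8.62 cm.
The final image is real, 8.62 cm to the right of lens 2 (overall magnification ≈ -0.094).

8.62 cm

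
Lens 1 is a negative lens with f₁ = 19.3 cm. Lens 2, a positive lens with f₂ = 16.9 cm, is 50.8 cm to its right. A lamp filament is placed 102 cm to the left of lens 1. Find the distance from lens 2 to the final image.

Lens 1 is diverging, so f₁ = −19.3 cm.
Lens 1: 1/d_i1 = 1/f₁ − 1/d_o1 = 1/(-19.3) − 1/(102) = -0.06162, so d_i1 = -16.23 cm.
The intermediate image is 16.23 cm to the left of lens 1 (virtual), which is 50.8 − (-16.23) = 67.03 cm to the left of lens 2, so d_o2 = +67.03 cm.
Lens 2: 1/d_i2 = 1/f₂ − 1/d_o2 = 1/(16.9) − 1/(67.03) = 0.04425, so d_i2 = 22.6 cm.
The final image is real, 22.6 cm to the right of lens 2 (overall magnification ≈ -0.054).

22.6 cm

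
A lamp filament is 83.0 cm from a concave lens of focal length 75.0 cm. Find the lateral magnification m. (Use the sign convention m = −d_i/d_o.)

m = +0.475

For a concave lens, f = -75.0 cm.
1/d_i = 1/f − 1/d_o = 1/(-75.00) − 1/(83.0) = -0.02538, so d_i = -39.40 cm.
m = −d_i/d_o = −(-39.40)/(83.0) = +0.475.
The image is virtual, upright and reduced, on the same side as the object.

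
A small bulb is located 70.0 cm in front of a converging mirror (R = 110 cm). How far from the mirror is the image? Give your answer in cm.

257 cm

f = R/2 = 110/2 = 55.00 cm.
Mirror equation: 1/v = 1/f − 1/u = 1/(55.00) − 1/(70.0) = 0.01818 − 0.01429 = 0.003896, so v = 257 cm.
The image is real, inverted and enlarged, in front of the mirror.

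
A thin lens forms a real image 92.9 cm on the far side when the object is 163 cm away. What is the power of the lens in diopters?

P = +1.69 D

d_i = +92.9 cm.
1/f = 1/d_o + 1/d_i = 1/(163) + 1/(92.9) = 0.01690 cm⁻¹.
f = 59.17 cm = 0.5917 m, so P = 1/f = +1.69 D.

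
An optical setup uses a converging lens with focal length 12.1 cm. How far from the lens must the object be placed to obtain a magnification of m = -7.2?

m = −d_i/d_o ⇒ d_i = −m·d_o.
1/f = 1/d_o + 1/d_i = 1/d_o − 1/(m·d_o) = (1 − 1/m)/d_o, so d_o = f(1 − 1/m) = (12.10)(1 − 1/(-7.2)) = 13.8 cm.

13.8 cm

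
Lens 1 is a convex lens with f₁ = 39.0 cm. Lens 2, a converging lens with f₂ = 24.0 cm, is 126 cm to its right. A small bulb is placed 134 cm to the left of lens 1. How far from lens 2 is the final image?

Lens 1: 1/d_i1 = 1/f₁ − 1/d_o1 = 1/(39.0) − 1/(134) = 0.01818, so d_i1 = 55.01 cm.
The intermediate image is 55.01 cm to the right of lens 1, which is 126 − (55.01) = 70.99 cm to the left of lens 2, so d_o2 = +70.99 cm.
Lens 2: 1/d_i2 = 1/f₂ − 1/d_o2 = 1/(24.0) − 1/(70.99) = 0.02758, so d_i2 = 36.3 cm.
The final image is real, 36.3 cm to the right of lens 2 (overall magnification ≈ 0.21).

36.3 cm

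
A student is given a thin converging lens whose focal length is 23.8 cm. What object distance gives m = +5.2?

m = −d_i/d_o ⇒ d_i = −m·d_o.
1/f = 1/d_o + 1/d_i = 1/d_o − 1/(m·d_o) = (1 − 1/m)/d_o, so d_o = f(1 − 1/m) = (23.80)(1 − 1/(+5.2)) = 19.2 cm.

19.2 cm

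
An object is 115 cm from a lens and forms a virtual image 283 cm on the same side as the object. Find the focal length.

Virtual image ⇒ d_i = −283 cm.
1/f = 1/d_o + 1/d_i = 1/(115) + 1/(-283) = 0.005162, so f = 194 cm.
Since f is positive, the lens is converging.

f = 194 cm (converging)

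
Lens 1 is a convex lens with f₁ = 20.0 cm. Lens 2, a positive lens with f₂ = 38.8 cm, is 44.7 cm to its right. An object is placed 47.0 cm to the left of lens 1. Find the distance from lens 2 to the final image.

Lens 1: 1/d_i1 = 1/f₁ − 1/d_o1 = 1/(20.0) − 1/(47.0) = 0.02872, so d_i1 = 34.81 cm.
The intermediate image is 34.81 cm to the right of lens 1, which is 44.7 − (34.81) = 9.890 cm to the left of lens 2, so d_o2 = +9.890 cm.
Lens 2: 1/d_i2 = 1/f₂ − 1/d_o2 = 1/(38.8) − 1/(9.890) = -0.07534, so d_i2 = -13.3 cm.
The final image is virtual, 13.3 cm to the left of lens 2 (overall magnification ≈ -0.99).

13.3 cm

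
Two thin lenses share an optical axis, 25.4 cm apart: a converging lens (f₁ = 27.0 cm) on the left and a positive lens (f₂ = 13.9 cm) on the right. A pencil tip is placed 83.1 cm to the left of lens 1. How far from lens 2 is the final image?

Lens 1: 1/d_i1 = 1/f₁ − 1/d_o1 = 1/(27.0) − 1/(83.1) = 0.02500, so d_i1 = 39.99 cm.
The intermediate image is 39.99 cm to the right of lens 1, which lies 14.59 cm to the right of lens 2 — a virtual object — so d_o2 = −14.59 cm.
Lens 2: 1/d_i2 = 1/f₂ − 1/d_o2 = 1/(13.9) − 1/(-14.59) = 0.1405, so d_i2 = 7.12 cm.
The final image is real, 7.12 cm to the right of lens 2 (overall magnification ≈ -0.23).

7.12 cm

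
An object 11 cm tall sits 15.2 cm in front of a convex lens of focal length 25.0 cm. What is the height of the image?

28.1 cm

1/d_i = 1/f − 1/d_o = 1/(25.00) − 1/(15.2) = -0.02579, so d_i = -38.78 cm.
m = −d_i/d_o = +2.551.
|h_i| = |m|·h_o = 2.551 × 11 = 28.1 cm. The image is virtual, upright and enlarged, on the same side as the object.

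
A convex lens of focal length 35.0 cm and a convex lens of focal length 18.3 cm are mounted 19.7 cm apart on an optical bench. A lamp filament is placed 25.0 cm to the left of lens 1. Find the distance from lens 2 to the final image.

22.1 cm

Lens 1: 1/d_i1 = 1/f₁ − 1/d_o1 = 1/(35.0) − 1/(25.0) = -0.01143, so d_i1 = -87.50 cm.
The intermediate image is 87.50 cm to the left of lens 1 (virtual), which is 19.7 − (-87.50) = 107.2 cm to the left of lens 2, so d_o2 = +107.2 cm.
Lens 2: 1/d_i2 = 1/f₂ − 1/d_o2 = 1/(18.3) − 1/(107.2) = 0.04532, so d_i2 = 22.1 cm.
The final image is real, 22.1 cm to the right of lens 2 (overall magnification ≈ -0.72).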